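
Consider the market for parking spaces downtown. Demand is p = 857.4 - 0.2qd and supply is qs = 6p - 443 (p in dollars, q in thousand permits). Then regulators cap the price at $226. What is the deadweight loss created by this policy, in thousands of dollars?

274665.6

Rearranging demand gives qd = 4287 - 5p. Setting quantity demanded equal to quantity supplied, 4287 - 5p = 6p - 443, gives p* = 430 and q* = 2137.
Since 226 < 430, the ceiling is binding.
At p = 226: qd = 4287 - 5·226 = 3157 and qs = 6·226 - 443 = 913.
Quantity traded falls to 913. At q = 913 the demand price is (4287 - 913)/5 = 674.8 and the supply price is (443 + 913)/6 = 226.
Deadweight loss = ½ · (674.8 - 226) · (2137 - 913) = ½ · 448.8 · 1224 = 274665.6.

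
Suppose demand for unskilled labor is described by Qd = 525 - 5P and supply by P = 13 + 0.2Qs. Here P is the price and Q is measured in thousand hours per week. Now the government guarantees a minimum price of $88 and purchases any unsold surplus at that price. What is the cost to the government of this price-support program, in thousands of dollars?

Rearranging supply gives Qs = 5P - 65. In a free market, 525 - 5P = 5P - 65 gives the equilibrium P* = 59, Q* = 230.
Because the floor (88) lies above the market-clearing price, it is binding.
At P = 88: Qd = 525 - 5·88 = 85 and Qs = 5·88 - 65 = 375.
Surplus = Qs - Qd = 290.
Government expenditure = surplus × support price = 290 × 88 = 25520.

25520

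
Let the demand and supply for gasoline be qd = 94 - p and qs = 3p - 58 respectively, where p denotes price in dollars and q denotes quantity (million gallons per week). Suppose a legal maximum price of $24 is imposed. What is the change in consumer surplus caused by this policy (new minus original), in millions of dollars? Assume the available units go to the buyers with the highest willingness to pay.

-686

Setting quantity demanded equal to quantity supplied, 94 - p = 3p - 58, gives p* = 38 and q* = 56.
Because the ceiling (24) lies below the market-clearing price, it is binding.
At p = 24: qd = 94 - 24 = 70 and qs = 3·24 - 58 = 14.
Consumer surplus without the control is ½ · (94 - 38) · 56 = 1568.
With the ceiling, 14 units are sold at 24 (assume they go to the highest-value buyers). The demand price at q = 14 is 80, so CS = ½ · [(94 - 24) + (80 - 24)] · 14 = 882.
Change in consumer surplus = 882 - 1568 = -686.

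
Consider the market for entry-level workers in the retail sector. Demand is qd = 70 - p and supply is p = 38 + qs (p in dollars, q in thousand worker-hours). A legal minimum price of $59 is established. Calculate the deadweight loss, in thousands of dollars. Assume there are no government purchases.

25

Rearranging supply gives qs = p - 38. Equilibrium: 70 - p = p - 38, so 108 = 2p and p* = 54, q* = 16.
Since 59 > 54, the floor is binding.
At p = 59: qd = 70 - 59 = 11 and qs = 59 - 38 = 21.
Quantity traded falls to 11. At q = 11 the demand price is 70 - 11 = 59 and the supply price is 38 + 11 = 49.
Deadweight loss = ½ · (59 - 49) · (16 - 11) = ½ · 10 · 5 = 25.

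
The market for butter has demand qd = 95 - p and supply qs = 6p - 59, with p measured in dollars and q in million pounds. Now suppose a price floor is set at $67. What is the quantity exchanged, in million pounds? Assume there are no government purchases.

In a free market, 95 - p = 6p - 59 gives the equilibrium p* = 22, q* = 73.
Because the floor (67) lies above the market-clearing price, it is binding.
At p = 67: qd = 95 - 67 = 28 and qs = 6·67 - 59 = 343.
The quantity actually transacted is the short side, demand: 28.

28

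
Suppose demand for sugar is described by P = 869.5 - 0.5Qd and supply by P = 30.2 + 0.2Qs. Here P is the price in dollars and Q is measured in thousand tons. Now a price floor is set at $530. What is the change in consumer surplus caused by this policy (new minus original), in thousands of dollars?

Rearranging demand gives Qd = 1739 - 2P; rearranging supply gives Qs = 5P - 151. In a free market, 1739 - 2P = 5P - 151 gives the equilibrium P* = 270, Q* = 1199.
Because the floor (530) lies above the market-clearing price, it is binding.
At P = 530: Qd = 1739 - 2·530 = 679 and Qs = 5·530 - 151 = 2499.
Consumer surplus without the control is ½ · (869.5 - 270) · 1199 = 359400.25.
With the floor, consumers buy 679 units at 530, so CS = ½ · (869.5 - 530) · 679 = 115260.25.
Change in consumer surplus = 115260.25 - 359400.25 = -244140.

-244140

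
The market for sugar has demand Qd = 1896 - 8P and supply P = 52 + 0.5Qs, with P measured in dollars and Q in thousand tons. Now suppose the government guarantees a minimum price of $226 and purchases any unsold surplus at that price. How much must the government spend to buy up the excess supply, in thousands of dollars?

Rearranging supply gives Qs = 2P - 104. Without the control the market clears where 1896 - 8P = 2P - 104, i.e. P* = 200 and Q* = 296.
The floor of 226 is above the equilibrium price 200, so it binds.
At P = 226: Qd = 1896 - 8·226 = 88 and Qs = 2·226 - 104 = 348.
Surplus = Qs - Qd = 260.
Government expenditure = surplus × support price = 260 × 226 = 58760.

58760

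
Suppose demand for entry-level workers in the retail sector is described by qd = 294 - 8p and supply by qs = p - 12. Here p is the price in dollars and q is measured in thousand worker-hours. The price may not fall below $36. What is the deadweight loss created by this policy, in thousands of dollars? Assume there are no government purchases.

In a free market, 294 - 8p = p - 12 gives the equilibrium p* = 34, q* = 22.
Because the floor (36) lies above the market-clearing price, it is binding.
At p = 36: qd = 294 - 8·36 = 6 and qs = 36 - 12 = 24.
Quantity traded falls to 6. At q = 6 the demand price is (294 - 6)/8 = 36 and the supply price is 12 + 6 = 18.
Deadweight loss = ½ · (36 - 18) · (22 - 6) = ½ · 18 · 16 = 144.

144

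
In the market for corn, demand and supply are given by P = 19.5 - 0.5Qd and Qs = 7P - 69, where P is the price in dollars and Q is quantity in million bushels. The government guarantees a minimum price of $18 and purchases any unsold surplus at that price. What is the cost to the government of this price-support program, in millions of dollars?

Rearranging demand gives Qd = 39 - 2P. In a free market, 39 - 2P = 7P - 69 gives the equilibrium P* = 12, Q* = 15.
The floor of 18 is above the equilibrium price 12, so it binds.
At P = 18: Qd = 39 - 2·18 = 3 and Qs = 7·18 - 69 = 57.
Surplus = Qs - Qd = 54.
Government expenditure = surplus × support price = 54 × 18 = 972.

972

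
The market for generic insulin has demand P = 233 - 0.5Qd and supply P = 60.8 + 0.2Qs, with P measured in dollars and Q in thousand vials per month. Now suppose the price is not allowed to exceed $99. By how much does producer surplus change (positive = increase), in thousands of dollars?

-2403.5

Rearranging demand gives Qd = 466 - 2P; rearranging supply gives Qs = 5P - 304. Without the control the market clears where 466 - 2P = 5P - 304, i.e. P* = 110 and Q* = 246.
The ceiling of 99 is below the equilibrium price 110, so it binds.
At P = 99: Qd = 466 - 2·99 = 268 and Qs = 5·99 - 304 = 191.
Producer surplus without the control is ½ · (110 - 60.8) · 246 = 6051.6.
With the ceiling, producers sell 191 units at 99, so PS = ½ · (99 - 60.8) · 191 = 3648.1.
Change in producer surplus = 3648.1 - 6051.6 = -2403.5.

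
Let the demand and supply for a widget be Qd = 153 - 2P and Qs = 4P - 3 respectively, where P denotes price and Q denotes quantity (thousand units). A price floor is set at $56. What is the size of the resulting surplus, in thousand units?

In a free market, 153 - 2P = 4P - 3 gives the equilibrium P* = 26, Q* = 101.
The floor of 56 is above the equilibrium price 26, so it binds.
At P = 56: Qd = 153 - 2·56 = 41 and Qs = 4·56 - 3 = 221.
Surplus = Qs - Qd = 221 - 41 = 180.

180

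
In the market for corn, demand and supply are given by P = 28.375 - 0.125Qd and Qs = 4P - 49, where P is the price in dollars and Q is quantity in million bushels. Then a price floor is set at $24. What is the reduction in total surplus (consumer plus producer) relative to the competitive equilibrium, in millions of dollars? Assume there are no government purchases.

12

Rearranging demand gives Qd = 227 - 8P. Setting quantity demanded equal to quantity supplied, 227 - 8P = 4P - 49, gives P* = 23 and Q* = 43.
The floor of 24 is above the equilibrium price 23, so it binds.
At P = 24: Qd = 227 - 8·24 = 35 and Qs = 4·24 - 49 = 47.
Quantity traded falls to 35. At Q = 35 the demand price is (227 - 35)/8 = 24 and the supply price is (49 + 35)/4 = 21.
Deadweight loss = ½ · (24 - 21) · (43 - 35) = ½ · 3 · 8 = 12.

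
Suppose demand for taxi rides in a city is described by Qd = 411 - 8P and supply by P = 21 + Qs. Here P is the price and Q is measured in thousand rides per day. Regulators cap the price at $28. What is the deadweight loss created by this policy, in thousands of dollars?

225

Rearranging supply gives Qs = P - 21. Without the control the market clears where 411 - 8P = P - 21, i.e. P* = 48 and Q* = 27.
Because the ceiling (28) lies below the market-clearing price, it is binding.
At P = 28: Qd = 411 - 8·28 = 187 and Qs = 28 - 21 = 7.
Quantity traded falls to 7. At Q = 7 the demand price is (411 - 7)/8 = 50.5 and the supply price is 21 + 7 = 28.
Deadweight loss = ½ · (50.5 - 28) · (27 - 7) = ½ · 22.5 · 20 = 225.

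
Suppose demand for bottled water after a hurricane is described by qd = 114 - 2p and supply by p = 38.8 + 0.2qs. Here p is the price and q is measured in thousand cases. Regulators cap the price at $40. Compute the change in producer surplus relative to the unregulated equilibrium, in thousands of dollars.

Rearranging supply gives qs = 5p - 194. In a free market, 114 - 2p = 5p - 194 gives the equilibrium p* = 44, q* = 26.
Because the ceiling (40) lies below the market-clearing price, it is binding.
At p = 40: qd = 114 - 2·40 = 34 and qs = 5·40 - 194 = 6.
Producer surplus without the control is ½ · (44 - 38.8) · 26 = 67.6.
With the ceiling, producers sell 6 units at 40, so PS = ½ · (40 - 38.8) · 6 = 3.6.
Change in producer surplus = 3.6 - 67.6 = -64.

-64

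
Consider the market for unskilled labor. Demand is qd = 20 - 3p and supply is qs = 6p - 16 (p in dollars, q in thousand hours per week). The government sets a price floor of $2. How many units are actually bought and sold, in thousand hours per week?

Without the control the market clears where 20 - 3p = 6p - 16, i.e. p* = 4 and q* = 8.
The floor of 2 is below the equilibrium price 4, so it is not binding; the market clears at p* = 4, q* = 8.

8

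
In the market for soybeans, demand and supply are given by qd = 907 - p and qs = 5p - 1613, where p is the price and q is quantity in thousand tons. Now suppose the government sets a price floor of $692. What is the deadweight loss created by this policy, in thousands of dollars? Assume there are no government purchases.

In a free market, 907 - p = 5p - 1613 gives the equilibrium p* = 420, q* = 487.
Because the floor (692) lies above the market-clearing price, it is binding.
At p = 692: qd = 907 - 692 = 215 and qs = 5·692 - 1613 = 1847.
Quantity traded falls to 215. At q = 215 the demand price is 907 - 215 = 692 and the supply price is (1613 + 215)/5 = 365.6.
Deadweight loss = ½ · (692 - 365.6) · (487 - 215) = ½ · 326.4 · 272 = 44390.4.

44390.4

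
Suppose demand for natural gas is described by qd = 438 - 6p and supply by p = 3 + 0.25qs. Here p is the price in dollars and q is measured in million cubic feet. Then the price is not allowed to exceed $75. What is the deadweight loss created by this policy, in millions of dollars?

0

Rearranging supply gives qs = 4p - 12. Setting quantity demanded equal to quantity supplied, 438 - 6p = 4p - 12, gives p* = 45 and q* = 168.
Since 75 is above p* = 45, the ceiling does not bind and the free-market outcome prevails.
Since the control does not bind, no trades are prevented and deadweight loss is zero.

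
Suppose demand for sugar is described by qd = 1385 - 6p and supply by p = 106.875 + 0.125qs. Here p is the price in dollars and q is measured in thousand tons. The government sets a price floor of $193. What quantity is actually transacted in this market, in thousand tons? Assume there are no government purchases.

227

Rearranging supply gives qs = 8p - 855. In a free market, 1385 - 6p = 8p - 855 gives the equilibrium p* = 160, q* = 425.
The floor of 193 is above the equilibrium price 160, so it binds.
At p = 193: qd = 1385 - 6·193 = 227 and qs = 8·193 - 855 = 689.
The quantity actually transacted is the short side, demand: 227.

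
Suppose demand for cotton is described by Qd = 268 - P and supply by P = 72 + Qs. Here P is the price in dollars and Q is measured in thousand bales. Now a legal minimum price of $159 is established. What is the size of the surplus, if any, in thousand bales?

Rearranging supply gives Qs = P - 72. Equilibrium: 268 - P = P - 72, so 340 = 2P and P* = 170, Q* = 98.
Since 159 is below P* = 170, the floor does not bind and the free-market outcome prevails.
Since the control does not bind, there is no surplus.

0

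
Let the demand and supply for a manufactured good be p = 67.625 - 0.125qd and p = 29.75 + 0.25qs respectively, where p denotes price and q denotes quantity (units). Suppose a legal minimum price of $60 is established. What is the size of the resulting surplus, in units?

Rearranging demand gives qd = 541 - 8p; rearranging supply gives qs = 4p - 119. Equilibrium: 541 - 8p = 4p - 119, so 660 = 12p and p* = 55, q* = 101.
Since 60 > 55, the floor is binding.
At p = 60: qd = 541 - 8·60 = 61 and qs = 4·60 - 119 = 121.
Surplus = qs - qd = 121 - 61 = 60.

60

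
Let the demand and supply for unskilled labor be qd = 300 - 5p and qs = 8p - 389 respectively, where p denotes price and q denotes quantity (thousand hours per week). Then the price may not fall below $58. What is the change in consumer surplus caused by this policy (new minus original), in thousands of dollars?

In a free market, 300 - 5p = 8p - 389 gives the equilibrium p* = 53, q* = 35.
Because the floor (58) lies above the market-clearing price, it is binding.
At p = 58: qd = 300 - 5·58 = 10 and qs = 8·58 - 389 = 75.
Consumer surplus without the control is ½ · (60 - 53) · 35 = 122.5.
With the floor, consumers buy 10 units at 58, so CS = ½ · (60 - 58) · 10 = 10.
Change in consumer surplus = 10 - 122.5 = -112.5.

-112.5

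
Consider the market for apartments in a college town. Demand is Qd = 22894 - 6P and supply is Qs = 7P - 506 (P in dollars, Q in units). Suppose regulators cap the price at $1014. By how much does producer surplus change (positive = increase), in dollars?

Equilibrium: 22894 - 6P = 7P - 506, so 23400 = 13P and P* = 1800, Q* = 12094.
Since 1014 < 1800, the ceiling is binding.
At P = 1014: Qd = 22894 - 6·1014 = 16810 and Qs = 7·1014 - 506 = 6592.
Producer surplus without the control is ½ · (1800 - 506/7) · 12094 = 73132418/7.
With the ceiling, producers sell 6592 units at 1014, so PS = ½ · (1014 - 506/7) · 6592 = 21727232/7.
Change in producer surplus = 21727232/7 - 73132418/7 = -7343598.

-7343598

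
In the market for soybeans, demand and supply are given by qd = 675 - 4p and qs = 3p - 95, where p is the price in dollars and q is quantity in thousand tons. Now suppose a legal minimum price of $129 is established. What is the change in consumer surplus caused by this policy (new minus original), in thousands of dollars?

In a free market, 675 - 4p = 3p - 95 gives the equilibrium p* = 110, q* = 235.
Because the floor (129) lies above the market-clearing price, it is binding.
At p = 129: qd = 675 - 4·129 = 159 and qs = 3·129 - 95 = 292.
Consumer surplus without the control is ½ · (168.75 - 110) · 235 = 6903.125.
With the floor, consumers buy 159 units at 129, so CS = ½ · (168.75 - 129) · 159 = 3160.125.
Change in consumer surplus = 3160.125 - 6903.125 = -3743.

-3743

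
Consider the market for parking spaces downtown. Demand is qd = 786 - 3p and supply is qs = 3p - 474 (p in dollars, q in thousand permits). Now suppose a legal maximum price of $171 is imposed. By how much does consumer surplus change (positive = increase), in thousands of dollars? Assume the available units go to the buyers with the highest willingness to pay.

Without the control the market clears where 786 - 3p = 3p - 474, i.e. p* = 210 and q* = 156.
The ceiling of 171 is below the equilibrium price 210, so it binds.
At p = 171: qd = 786 - 3·171 = 273 and qs = 3·171 - 474 = 39.
Consumer surplus without the control is ½ · (262 - 210) · 156 = 4056.
With the ceiling, 39 units are sold at 171 (assume they go to the highest-value buyers). The demand price at q = 39 is 249, so CS = ½ · [(262 - 171) + (249 - 171)] · 39 = 3295.5.
Change in consumer surplus = 3295.5 - 4056 = -760.5.

-760.5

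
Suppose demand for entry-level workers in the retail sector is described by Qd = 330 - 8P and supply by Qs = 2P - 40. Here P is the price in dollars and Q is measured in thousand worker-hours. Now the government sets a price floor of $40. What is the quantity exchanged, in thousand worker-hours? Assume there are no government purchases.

10

Setting quantity demanded equal to quantity supplied, 330 - 8P = 2P - 40, gives P* = 37 and Q* = 34.
The floor of 40 is above the equilibrium price 37, so it binds.
At P = 40: Qd = 330 - 8·40 = 10 and Qs = 2·40 - 40 = 40.
The quantity actually transacted is the short side, demand: 10.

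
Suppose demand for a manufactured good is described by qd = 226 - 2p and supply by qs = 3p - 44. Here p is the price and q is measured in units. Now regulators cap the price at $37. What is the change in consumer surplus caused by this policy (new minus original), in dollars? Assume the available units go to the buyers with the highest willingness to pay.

488.75

In a free market, 226 - 2p = 3p - 44 gives the equilibrium p* = 54, q* = 118.
Because the ceiling (37) lies below the market-clearing price, it is binding.
At p = 37: qd = 226 - 2·37 = 152 and qs = 3·37 - 44 = 67.
Consumer surplus without the control is ½ · (113 - 54) · 118 = 3481.
With the ceiling, 67 units are sold at 37 (assume they go to the highest-value buyers). The demand price at q = 67 is 79.5, so CS = ½ · [(113 - 37) + (79.5 - 37)] · 67 = 3969.75.
Change in consumer surplus = 3969.75 - 3481 = 488.75.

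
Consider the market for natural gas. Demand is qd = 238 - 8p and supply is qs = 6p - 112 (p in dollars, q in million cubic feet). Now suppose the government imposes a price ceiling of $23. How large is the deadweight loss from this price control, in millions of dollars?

Without the control the market clears where 238 - 8p = 6p - 112, i.e. p* = 25 and q* = 38.
The ceiling of 23 is below the equilibrium price 25, so it binds.
At p = 23: qd = 238 - 8·23 = 54 and qs = 6·23 - 112 = 26.
Quantity traded falls to 26. At q = 26 the demand price is (238 - 26)/8 = 26.5 and the supply price is (112 + 26)/6 = 23.
Deadweight loss = ½ · (26.5 - 23) · (38 - 26) = ½ · 3.5 · 12 = 21.

21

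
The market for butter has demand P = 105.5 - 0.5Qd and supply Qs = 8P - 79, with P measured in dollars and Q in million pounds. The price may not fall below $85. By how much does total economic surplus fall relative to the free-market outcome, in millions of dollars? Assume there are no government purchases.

3920

Rearranging demand gives Qd = 211 - 2P. Without the control the market clears where 211 - 2P = 8P - 79, i.e. P* = 29 and Q* = 153.
Because the floor (85) lies above the market-clearing price, it is binding.
At P = 85: Qd = 211 - 2·85 = 41 and Qs = 8·85 - 79 = 601.
Quantity traded falls to 41. At Q = 41 the demand price is (211 - 41)/2 = 85 and the supply price is (79 + 41)/8 = 15.
Deadweight loss = ½ · (85 - 15) · (153 - 41) = ½ · 70 · 112 = 3920.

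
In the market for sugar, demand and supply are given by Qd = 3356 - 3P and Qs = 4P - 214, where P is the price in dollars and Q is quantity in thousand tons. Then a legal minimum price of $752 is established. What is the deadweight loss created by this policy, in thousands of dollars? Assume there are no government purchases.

153730.5

Equilibrium: 3356 - 3P = 4P - 214, so 3570 = 7P and P* = 510, Q* = 1826.
Because the floor (752) lies above the market-clearing price, it is binding.
At P = 752: Qd = 3356 - 3·752 = 1100 and Qs = 4·752 - 214 = 2794.
Quantity traded falls to 1100. At Q = 1100 the demand price is (3356 - 1100)/3 = 752 and the supply price is (214 + 1100)/4 = 328.5.
Deadweight loss = ½ · (752 - 328.5) · (1826 - 1100) = ½ · 423.5 · 726 = 153730.5.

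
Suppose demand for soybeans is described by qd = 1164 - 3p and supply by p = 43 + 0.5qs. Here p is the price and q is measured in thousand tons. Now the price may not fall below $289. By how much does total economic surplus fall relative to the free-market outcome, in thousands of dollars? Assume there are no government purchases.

5703.75

Rearranging supply gives qs = 2p - 86. Equilibrium: 1164 - 3p = 2p - 86, so 1250 = 5p and p* = 250, q* = 414.
Since 289 > 250, the floor is binding.
At p = 289: qd = 1164 - 3·289 = 297 and qs = 2·289 - 86 = 492.
Quantity traded falls to 297. At q = 297 the demand price is (1164 - 297)/3 = 289 and the supply price is (86 + 297)/2 = 191.5.
Deadweight loss = ½ · (289 - 191.5) · (414 - 297) = ½ · 97.5 · 117 = 5703.75.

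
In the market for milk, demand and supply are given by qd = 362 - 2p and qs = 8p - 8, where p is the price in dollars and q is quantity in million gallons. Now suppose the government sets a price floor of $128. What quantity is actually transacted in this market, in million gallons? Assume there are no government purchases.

Equilibrium: 362 - 2p = 8p - 8, so 370 = 10p and p* = 37, q* = 288.
Since 128 > 37, the floor is binding.
At p = 128: qd = 362 - 2·128 = 106 and qs = 8·128 - 8 = 1016.
The quantity actually transacted is the short side, demand: 106.

106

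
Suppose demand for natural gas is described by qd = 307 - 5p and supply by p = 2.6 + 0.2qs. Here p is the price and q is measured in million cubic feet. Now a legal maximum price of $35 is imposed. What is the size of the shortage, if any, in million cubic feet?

Rearranging supply gives qs = 5p - 13. Equilibrium: 307 - 5p = 5p - 13, so 320 = 10p and p* = 32, q* = 147.
The ceiling of 35 is above the equilibrium price 32, so it is not binding; the market clears at p* = 32, q* = 147.
Since the control does not bind, there is no shortage.

0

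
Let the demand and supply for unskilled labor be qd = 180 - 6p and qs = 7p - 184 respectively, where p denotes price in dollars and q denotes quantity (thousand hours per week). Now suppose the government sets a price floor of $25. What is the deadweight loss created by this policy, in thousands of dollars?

0

Equilibrium: 180 - 6p = 7p - 184, so 364 = 13p and p* = 28, q* = 12.
Since 25 is below p* = 28, the floor does not bind and the free-market outcome prevails.
Since the control does not bind, no trades are prevented and deadweight loss is zero.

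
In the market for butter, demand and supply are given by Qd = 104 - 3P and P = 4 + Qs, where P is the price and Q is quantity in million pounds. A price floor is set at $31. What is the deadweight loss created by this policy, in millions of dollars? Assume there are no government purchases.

96

Rearranging supply gives Qs = P - 4. Without the control the market clears where 104 - 3P = P - 4, i.e. P* = 27 and Q* = 23.
Because the floor (31) lies above the market-clearing price, it is binding.
At P = 31: Qd = 104 - 3·31 = 11 and Qs = 31 - 4 = 27.
Quantity traded falls to 11. At Q = 11 the demand price is (104 - 11)/3 = 31 and the supply price is 4 + 11 = 15.
Deadweight loss = ½ · (31 - 15) · (23 - 11) = ½ · 16 · 12 = 96.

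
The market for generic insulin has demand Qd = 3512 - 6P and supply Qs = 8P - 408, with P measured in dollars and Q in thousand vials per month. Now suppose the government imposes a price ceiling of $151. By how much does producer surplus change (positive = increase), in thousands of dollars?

-169764

Equilibrium: 3512 - 6P = 8P - 408, so 3920 = 14P and P* = 280, Q* = 1832.
Since 151 < 280, the ceiling is binding.
At P = 151: Qd = 3512 - 6·151 = 2606 and Qs = 8·151 - 408 = 800.
Producer surplus without the control is ½ · (280 - 51) · 1832 = 209764.
With the ceiling, producers sell 800 units at 151, so PS = ½ · (151 - 51) · 800 = 40000.
Change in producer surplus = 40000 - 209764 = -169764.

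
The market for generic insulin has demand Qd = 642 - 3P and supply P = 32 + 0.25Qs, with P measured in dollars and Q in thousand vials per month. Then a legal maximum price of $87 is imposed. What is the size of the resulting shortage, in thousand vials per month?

Rearranging supply gives Qs = 4P - 128. In a free market, 642 - 3P = 4P - 128 gives the equilibrium P* = 110, Q* = 312.
The ceiling of 87 is below the equilibrium price 110, so it binds.
At P = 87: Qd = 642 - 3·87 = 381 and Qs = 4·87 - 128 = 220.
Shortage = Qd - Qs = 381 - 220 = 161.

161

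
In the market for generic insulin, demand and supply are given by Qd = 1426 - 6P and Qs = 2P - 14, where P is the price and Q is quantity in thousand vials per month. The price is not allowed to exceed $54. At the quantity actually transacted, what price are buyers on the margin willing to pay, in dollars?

Setting quantity demanded equal to quantity supplied, 1426 - 6P = 2P - 14, gives P* = 180 and Q* = 346.
The ceiling of 54 is below the equilibrium price 180, so it binds.
At P = 54: Qd = 1426 - 6·54 = 1102 and Qs = 2·54 - 14 = 94.
Only 94 units reach the market. On the demand curve, the marginal buyer's willingness to pay at Q = 94 is (1426 - 94)/6 = 222.

222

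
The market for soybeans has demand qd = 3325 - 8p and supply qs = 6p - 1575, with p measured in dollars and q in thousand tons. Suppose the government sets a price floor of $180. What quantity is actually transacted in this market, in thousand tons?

In a free market, 3325 - 8p = 6p - 1575 gives the equilibrium p* = 350, q* = 525.
The floor of 180 is below the equilibrium price 350, so it is not binding; the market clears at p* = 350, q* = 525.

525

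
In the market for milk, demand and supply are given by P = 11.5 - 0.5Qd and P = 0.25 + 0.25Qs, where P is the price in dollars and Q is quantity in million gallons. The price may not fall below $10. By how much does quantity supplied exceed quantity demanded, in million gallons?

Rearranging demand gives Qd = 23 - 2P; rearranging supply gives Qs = 4P - 1. Equilibrium: 23 - 2P = 4P - 1, so 24 = 6P and P* = 4, Q* = 15.
Since 10 > 4, the floor is binding.
At P = 10: Qd = 23 - 2·10 = 3 and Qs = 4·10 - 1 = 39.
Surplus = Qs - Qd = 39 - 3 = 36.

36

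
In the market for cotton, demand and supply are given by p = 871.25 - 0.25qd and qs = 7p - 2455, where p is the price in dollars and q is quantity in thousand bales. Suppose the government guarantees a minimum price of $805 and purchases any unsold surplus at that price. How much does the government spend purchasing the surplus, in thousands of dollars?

2346575

Rearranging demand gives qd = 3485 - 4p. Without the control the market clears where 3485 - 4p = 7p - 2455, i.e. p* = 540 and q* = 1325.
Since 805 > 540, the floor is binding.
At p = 805: qd = 3485 - 4·805 = 265 and qs = 7·805 - 2455 = 3180.
Surplus = qs - qd = 2915.
Government expenditure = surplus × support price = 2915 × 805 = 2346575.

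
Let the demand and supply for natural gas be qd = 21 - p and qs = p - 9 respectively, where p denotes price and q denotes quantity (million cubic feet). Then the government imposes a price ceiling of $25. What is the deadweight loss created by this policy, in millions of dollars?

Without the control the market clears where 21 - p = p - 9, i.e. p* = 15 and q* = 6.
The ceiling of 25 is above the equilibrium price 15, so it is not binding; the market clears at p* = 15, q* = 6.
Since the control does not bind, no trades are prevented and deadweight loss is zero.

0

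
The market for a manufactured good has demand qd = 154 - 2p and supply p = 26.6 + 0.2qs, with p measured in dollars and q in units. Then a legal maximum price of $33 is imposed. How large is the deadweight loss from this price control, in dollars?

Rearranging supply gives qs = 5p - 133. Without the control the market clears where 154 - 2p = 5p - 133, i.e. p* = 41 and q* = 72.
The ceiling of 33 is below the equilibrium price 41, so it binds.
At p = 33: qd = 154 - 2·33 = 88 and qs = 5·33 - 133 = 32.
Quantity traded falls to 32. At q = 32 the demand price is (154 - 32)/2 = 61 and the supply price is (133 + 32)/5 = 33.
Deadweight loss = ½ · (61 - 33) · (72 - 32) = ½ · 28 · 40 = 560.

560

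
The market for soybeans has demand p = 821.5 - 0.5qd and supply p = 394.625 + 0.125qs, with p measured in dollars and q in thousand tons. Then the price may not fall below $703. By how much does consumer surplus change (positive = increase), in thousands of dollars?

Rearranging demand gives qd = 1643 - 2p; rearranging supply gives qs = 8p - 3157. In a free market, 1643 - 2p = 8p - 3157 gives the equilibrium p* = 480, q* = 683.
The floor of 703 is above the equilibrium price 480, so it binds.
At p = 703: qd = 1643 - 2·703 = 237 and qs = 8·703 - 3157 = 2467.
Consumer surplus without the control is ½ · (821.5 - 480) · 683 = 116622.25.
With the floor, consumers buy 237 units at 703, so CS = ½ · (821.5 - 703) · 237 = 14042.25.
Change in consumer surplus = 14042.25 - 116622.25 = -102580.

-102580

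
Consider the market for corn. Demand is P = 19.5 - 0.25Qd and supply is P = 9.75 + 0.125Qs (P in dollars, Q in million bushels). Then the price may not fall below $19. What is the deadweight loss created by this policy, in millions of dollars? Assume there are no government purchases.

Rearranging demand gives Qd = 78 - 4P; rearranging supply gives Qs = 8P - 78. In a free market, 78 - 4P = 8P - 78 gives the equilibrium P* = 13, Q* = 26.
Since 19 > 13, the floor is binding.
At P = 19: Qd = 78 - 4·19 = 2 and Qs = 8·19 - 78 = 74.
Quantity traded falls to 2. At Q = 2 the demand price is (78 - 2)/4 = 19 and the supply price is (78 + 2)/8 = 10.
Deadweight loss = ½ · (19 - 10) · (26 - 2) = ½ · 9 · 24 = 108.

108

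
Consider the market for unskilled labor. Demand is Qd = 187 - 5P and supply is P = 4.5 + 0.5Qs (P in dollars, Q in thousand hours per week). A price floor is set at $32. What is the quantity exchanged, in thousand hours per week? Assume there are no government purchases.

Rearranging supply gives Qs = 2P - 9. Equilibrium: 187 - 5P = 2P - 9, so 196 = 7P and P* = 28, Q* = 47.
The floor of 32 is above the equilibrium price 28, so it binds.
At P = 32: Qd = 187 - 5·32 = 27 and Qs = 2·32 - 9 = 55.
The quantity actually transacted is the short side, demand: 27.

27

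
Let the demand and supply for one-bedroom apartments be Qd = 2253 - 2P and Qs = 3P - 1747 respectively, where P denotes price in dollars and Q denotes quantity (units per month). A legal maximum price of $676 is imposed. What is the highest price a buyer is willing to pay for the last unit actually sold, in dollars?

Equilibrium: 2253 - 2P = 3P - 1747, so 4000 = 5P and P* = 800, Q* = 653.
Since 676 < 800, the ceiling is binding.
At P = 676: Qd = 2253 - 2·676 = 901 and Qs = 3·676 - 1747 = 281.
Only 281 units reach the market. On the demand curve, the marginal buyer's willingness to pay at Q = 281 is (2253 - 281)/2 = 986.

986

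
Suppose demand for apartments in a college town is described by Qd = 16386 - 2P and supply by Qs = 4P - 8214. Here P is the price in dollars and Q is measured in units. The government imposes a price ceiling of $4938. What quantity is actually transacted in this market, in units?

8186

In a free market, 16386 - 2P = 4P - 8214 gives the equilibrium P* = 4100, Q* = 8186.
The ceiling of 4938 is above the equilibrium price 4100, so it is not binding; the market clears at P* = 4100, Q* = 8186.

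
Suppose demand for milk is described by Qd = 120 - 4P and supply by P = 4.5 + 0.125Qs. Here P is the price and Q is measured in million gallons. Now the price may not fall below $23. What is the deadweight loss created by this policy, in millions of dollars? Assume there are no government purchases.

300

Rearranging supply gives Qs = 8P - 36. In a free market, 120 - 4P = 8P - 36 gives the equilibrium P* = 13, Q* = 68.
Since 23 > 13, the floor is binding.
At P = 23: Qd = 120 - 4·23 = 28 and Qs = 8·23 - 36 = 148.
Quantity traded falls to 28. At Q = 28 the demand price is (120 - 28)/4 = 23 and the supply price is (36 + 28)/8 = 8.
Deadweight loss = ½ · (23 - 8) · (68 - 28) = ½ · 15 · 40 = 300.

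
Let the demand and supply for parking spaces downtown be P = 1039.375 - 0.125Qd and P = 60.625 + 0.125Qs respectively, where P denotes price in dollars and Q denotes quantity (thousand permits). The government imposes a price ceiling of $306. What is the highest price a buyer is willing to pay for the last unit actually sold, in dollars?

Rearranging demand gives Qd = 8315 - 8P; rearranging supply gives Qs = 8P - 485. Without the control the market clears where 8315 - 8P = 8P - 485, i.e. P* = 550 and Q* = 3915.
Since 306 < 550, the ceiling is binding.
At P = 306: Qd = 8315 - 8·306 = 5867 and Qs = 8·306 - 485 = 1963.
Only 1963 units reach the market. On the demand curve, the marginal buyer's willingness to pay at Q = 1963 is (8315 - 1963)/8 = 794.

794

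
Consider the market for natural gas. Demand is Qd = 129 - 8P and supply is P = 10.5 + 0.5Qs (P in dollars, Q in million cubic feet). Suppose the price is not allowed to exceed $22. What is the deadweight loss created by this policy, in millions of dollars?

Rearranging supply gives Qs = 2P - 21. Without the control the market clears where 129 - 8P = 2P - 21, i.e. P* = 15 and Q* = 9.
The ceiling of 22 is above the equilibrium price 15, so it is not binding; the market clears at P* = 15, Q* = 9.
Since the control does not bind, no trades are prevented and deadweight loss is zero.

0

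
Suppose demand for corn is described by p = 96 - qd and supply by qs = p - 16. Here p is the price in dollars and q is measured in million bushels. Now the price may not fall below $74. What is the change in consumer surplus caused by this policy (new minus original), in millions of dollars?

Rearranging demand gives qd = 96 - p. Setting quantity demanded equal to quantity supplied, 96 - p = p - 16, gives p* = 56 and q* = 40.
Since 74 > 56, the floor is binding.
At p = 74: qd = 96 - 74 = 22 and qs = 74 - 16 = 58.
Consumer surplus without the control is ½ · (96 - 56) · 40 = 800.
With the floor, consumers buy 22 units at 74, so CS = ½ · (96 - 74) · 22 = 242.
Change in consumer surplus = 242 - 800 = -558.

-558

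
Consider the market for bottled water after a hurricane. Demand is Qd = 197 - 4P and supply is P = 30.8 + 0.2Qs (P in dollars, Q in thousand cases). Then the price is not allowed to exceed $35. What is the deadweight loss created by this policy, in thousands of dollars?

Rearranging supply gives Qs = 5P - 154. In a free market, 197 - 4P = 5P - 154 gives the equilibrium P* = 39, Q* = 41.
Because the ceiling (35) lies below the market-clearing price, it is binding.
At P = 35: Qd = 197 - 4·35 = 57 and Qs = 5·35 - 154 = 21.
Quantity traded falls to 21. At Q = 21 the demand price is (197 - 21)/4 = 44 and the supply price is (154 + 21)/5 = 35.
Deadweight loss = ½ · (44 - 35) · (41 - 21) = ½ · 9 · 20 = 90.

90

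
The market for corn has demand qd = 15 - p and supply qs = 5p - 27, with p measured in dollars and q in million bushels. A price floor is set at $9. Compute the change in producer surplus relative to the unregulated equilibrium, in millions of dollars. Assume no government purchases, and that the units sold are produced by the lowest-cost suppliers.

Without the control the market clears where 15 - p = 5p - 27, i.e. p* = 7 and q* = 8.
Because the floor (9) lies above the market-clearing price, it is binding.
At p = 9: qd = 15 - 9 = 6 and qs = 5·9 - 27 = 18.
Producer surplus without the control is ½ · (7 - 5.4) · 8 = 6.4.
With the floor, 6 units are sold at 9. The supply price at q = 6 is 6.6, so PS = ½ · [(9 - 5.4) + (9 - 6.6)] · 6 = 18.
Change in producer surplus = 18 - 6.4 = 11.6.

11.6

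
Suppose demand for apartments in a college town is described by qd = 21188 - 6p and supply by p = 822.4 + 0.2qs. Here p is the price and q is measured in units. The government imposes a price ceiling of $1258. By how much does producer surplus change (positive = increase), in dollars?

-4983886

Rearranging supply gives qs = 5p - 4112. In a free market, 21188 - 6p = 5p - 4112 gives the equilibrium p* = 2300, q* = 7388.
Because the ceiling (1258) lies below the market-clearing price, it is binding.
At p = 1258: qd = 21188 - 6·1258 = 13640 and qs = 5·1258 - 4112 = 2178.
Producer surplus without the control is ½ · (2300 - 822.4) · 7388 = 5458254.4.
With the ceiling, producers sell 2178 units at 1258, so PS = ½ · (1258 - 822.4) · 2178 = 474368.4.
Change in producer surplus = 474368.4 - 5458254.4 = -4983886.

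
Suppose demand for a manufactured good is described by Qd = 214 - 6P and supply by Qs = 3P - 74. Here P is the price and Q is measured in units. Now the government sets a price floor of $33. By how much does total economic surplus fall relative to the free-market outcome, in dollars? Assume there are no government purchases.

In a free market, 214 - 6P = 3P - 74 gives the equilibrium P* = 32, Q* = 22.
Because the floor (33) lies above the market-clearing price, it is binding.
At P = 33: Qd = 214 - 6·33 = 16 and Qs = 3·33 - 74 = 25.
Quantity traded falls to 16. At Q = 16 the demand price is (214 - 16)/6 = 33 and the supply price is (74 + 16)/3 = 30.
Deadweight loss = ½ · (33 - 30) · (22 - 16) = ½ · 3 · 6 = 9.

9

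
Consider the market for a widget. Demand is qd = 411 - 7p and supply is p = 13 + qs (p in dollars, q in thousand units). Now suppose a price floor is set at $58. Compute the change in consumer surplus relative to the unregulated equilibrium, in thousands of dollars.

Rearranging supply gives qs = p - 13. Setting quantity demanded equal to quantity supplied, 411 - 7p = p - 13, gives p* = 53 and q* = 40.
Since 58 > 53, the floor is binding.
At p = 58: qd = 411 - 7·58 = 5 and qs = 58 - 13 = 45.
Consumer surplus without the control is ½ · (411/7 - 53) · 40 = 800/7.
With the floor, consumers buy 5 units at 58, so CS = ½ · (411/7 - 58) · 5 = 25/14.
Change in consumer surplus = 25/14 - 800/7 = -112.5.

-112.5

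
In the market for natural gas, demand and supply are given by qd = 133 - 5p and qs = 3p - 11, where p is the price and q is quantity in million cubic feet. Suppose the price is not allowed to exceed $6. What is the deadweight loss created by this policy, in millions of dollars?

345.6

Equilibrium: 133 - 5p = 3p - 11, so 144 = 8p and p* = 18, q* = 43.
Since 6 < 18, the ceiling is binding.
At p = 6: qd = 133 - 5·6 = 103 and qs = 3·6 - 11 = 7.
Quantity traded falls to 7. At q = 7 the demand price is (133 - 7)/5 = 25.2 and the supply price is (11 + 7)/3 = 6.
Deadweight loss = ½ · (25.2 - 6) · (43 - 7) = ½ · 19.2 · 36 = 345.6.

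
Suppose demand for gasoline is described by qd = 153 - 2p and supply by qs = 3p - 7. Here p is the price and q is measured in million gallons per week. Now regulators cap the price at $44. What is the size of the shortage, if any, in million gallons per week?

0

Without the control the market clears where 153 - 2p = 3p - 7, i.e. p* = 32 and q* = 89.
Since 44 is above p* = 32, the ceiling does not bind and the free-market outcome prevails.
Since the control does not bind, there is no shortage.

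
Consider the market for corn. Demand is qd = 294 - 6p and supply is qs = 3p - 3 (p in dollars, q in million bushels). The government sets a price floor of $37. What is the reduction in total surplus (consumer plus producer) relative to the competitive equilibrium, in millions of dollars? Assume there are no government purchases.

Equilibrium: 294 - 6p = 3p - 3, so 297 = 9p and p* = 33, q* = 96.
Because the floor (37) lies above the market-clearing price, it is binding.
At p = 37: qd = 294 - 6·37 = 72 and qs = 3·37 - 3 = 108.
Quantity traded falls to 72. At q = 72 the demand price is (294 - 72)/6 = 37 and the supply price is (3 + 72)/3 = 25.
Deadweight loss = ½ · (37 - 25) · (96 - 72) = ½ · 12 · 24 = 144.

144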